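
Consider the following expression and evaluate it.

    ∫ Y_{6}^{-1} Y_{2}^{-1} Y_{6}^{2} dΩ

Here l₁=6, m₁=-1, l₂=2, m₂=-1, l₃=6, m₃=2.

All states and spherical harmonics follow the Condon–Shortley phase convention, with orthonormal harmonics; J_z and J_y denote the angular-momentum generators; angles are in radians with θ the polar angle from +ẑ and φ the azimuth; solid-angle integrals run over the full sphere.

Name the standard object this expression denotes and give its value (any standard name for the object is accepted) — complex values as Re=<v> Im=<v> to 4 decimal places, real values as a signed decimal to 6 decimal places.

Gaunt coefficient, +0.088837

This is a Gaunt coefficient — the integral of a triple product of spherical harmonics over the sphere.
m-sum 0 ✓  L=14 even ✓  4≤6≤8 ✓
Π(2lᵢ+1) = 13×5×13 = 845
triangle coeff Δ(6,2,6) = 1/90090
Σ_t [0,2]: t=0:+1/69120 t=1:−1/14400 t=2:+1/69120 = -7/172800
(3j)²=14/715 [(6 2 6; 0 0 0)], sign=-1
Σ_t [0,1]: t=0:+1/60480 t=1:−1/34560 = -1/80640
(3j)²=6/1001 [(6 2 6; -1 -1 2)], sign=-1
⇒ 4πI² = 12/121
I = (+1)√(12/121/(4π)) = 0.08883682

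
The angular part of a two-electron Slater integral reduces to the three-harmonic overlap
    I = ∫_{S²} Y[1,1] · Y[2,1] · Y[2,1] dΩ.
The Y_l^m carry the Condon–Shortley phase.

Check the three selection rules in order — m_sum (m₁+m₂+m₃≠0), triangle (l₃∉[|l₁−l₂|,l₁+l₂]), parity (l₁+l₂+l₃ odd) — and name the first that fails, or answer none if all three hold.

Σmᵢ = 3  ✗
l₃∈[|l₁−l₂|,l₁+l₂]=[1,3], have l₃=2
Σlᵢ = 5 ⇒ odd

m_sum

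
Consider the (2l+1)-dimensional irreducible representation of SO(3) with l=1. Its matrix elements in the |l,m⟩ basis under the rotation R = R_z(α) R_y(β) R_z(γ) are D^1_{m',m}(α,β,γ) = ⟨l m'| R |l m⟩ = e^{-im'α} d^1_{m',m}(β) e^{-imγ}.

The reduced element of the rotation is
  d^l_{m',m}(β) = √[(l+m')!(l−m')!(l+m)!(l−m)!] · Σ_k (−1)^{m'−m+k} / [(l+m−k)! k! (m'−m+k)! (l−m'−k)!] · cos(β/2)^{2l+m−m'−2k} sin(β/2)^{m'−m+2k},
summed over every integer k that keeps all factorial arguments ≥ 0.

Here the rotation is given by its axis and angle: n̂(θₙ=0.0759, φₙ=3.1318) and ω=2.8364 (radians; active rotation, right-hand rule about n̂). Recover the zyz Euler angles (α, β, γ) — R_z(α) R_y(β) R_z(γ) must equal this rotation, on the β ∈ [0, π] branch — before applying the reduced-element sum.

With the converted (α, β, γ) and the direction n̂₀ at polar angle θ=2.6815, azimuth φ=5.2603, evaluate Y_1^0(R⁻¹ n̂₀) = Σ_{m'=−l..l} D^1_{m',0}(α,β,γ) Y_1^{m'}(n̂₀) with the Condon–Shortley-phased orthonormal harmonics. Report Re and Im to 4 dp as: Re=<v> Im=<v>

Axis–angle → zyz. n̂ = (sinθₙcosφₙ, sinθₙsinφₙ, cosθₙ) = (-0.075824, +0.000743, +0.997121), ω = 2.8364.
R = I cosω + sinω [n̂]ₓ + (1−cosω) n̂n̂ᵀ gives
  R = [-0.942556, -0.299722, -0.147494; +0.299502, -0.953788, +0.024230; -0.147940, -0.021337, +0.988766]
β = atan2(√(R₁₃²+R₂₃²), R₃₃) = 0.150033; α = atan2(R₂₃, R₁₃) mod 2π = 2.978770; γ = atan2(R₃₂, −R₃₁) mod 2π = 6.139948
Need the full column D^1_{m',0} for m'=−1..1 at α=2.9788, β=0.1500, γ=6.1399.
cos(β/2)=0.997188, sin(β/2)=0.074946
d^1_{-1,0}: single k=1 term ⇒ +0.105692;  D = -0.104294+0.017133i
d^1_{0,0}: k∈[0..1] ⇒ +0.994383 -0.005617 = +0.988766;  D = +0.988766+0.000000i
d^1_{1,0}: single k=0 term ⇒ -0.105692;  D = +0.104294+0.017133i
Y_1^{m'}(θ=2.6815,φ=5.2603) and Σ D·Y over m':
  (-0.1043+0.0171i)·(+0.0799+0.1310i)  (+0.9888+0.0000i)·(-0.4378+0.0000i)  (+0.1043+0.0171i)·(-0.0799+0.1310i)
Y_1^0(R⁻¹ n̂) = -0.454031+0.000000i

Re=-0.4540 Im=0.0000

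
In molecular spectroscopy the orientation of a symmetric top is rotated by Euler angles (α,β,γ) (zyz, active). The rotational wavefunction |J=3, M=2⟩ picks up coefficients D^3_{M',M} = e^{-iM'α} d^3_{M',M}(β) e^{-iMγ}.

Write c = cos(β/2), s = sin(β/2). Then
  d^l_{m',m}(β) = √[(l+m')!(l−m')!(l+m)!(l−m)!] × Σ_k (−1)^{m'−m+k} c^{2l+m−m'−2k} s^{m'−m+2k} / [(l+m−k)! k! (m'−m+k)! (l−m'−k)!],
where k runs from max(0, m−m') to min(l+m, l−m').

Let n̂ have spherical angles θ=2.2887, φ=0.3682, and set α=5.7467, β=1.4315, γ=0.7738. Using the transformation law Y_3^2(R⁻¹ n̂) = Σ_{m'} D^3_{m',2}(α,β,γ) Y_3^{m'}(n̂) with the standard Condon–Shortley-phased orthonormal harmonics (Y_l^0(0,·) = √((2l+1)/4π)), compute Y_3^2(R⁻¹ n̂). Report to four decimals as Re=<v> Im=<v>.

Need the full column D^3_{m',2} for m'=−3..3 at α=5.7467, β=1.4315, γ=0.7738.
cos(β/2)=0.754601, sin(β/2)=0.656184
d^3_{-3,2}: single k=5 term ⇒ +0.224864;  D = -0.224837+0.003477i
d^3_{-2,2}: k∈[4..5] ⇒ +0.527845 -0.079827 = +0.448018;  D = -0.388571-0.223008i
d^3_{-1,2}: k∈[3..4] ⇒ +0.767819 -0.290298 = +0.477521;  D = -0.234484-0.415984i
d^3_{0,2}: k∈[2..3] ⇒ +0.764683 -0.578225 = +0.186458;  D = +0.004325-0.186408i
d^3_{1,2}: k∈[1..2] ⇒ +0.507707 -0.767819 = -0.260112;  D = -0.138098+0.220425i
d^3_{2,2}: k∈[0..1] ⇒ +0.184631 -0.698057 = -0.513426;  D = -0.456673+0.234640i
d^3_{3,2}: single k=0 term ⇒ -0.393268;  D = -0.392516-0.024310i
Y_3^{m'}(θ=2.2887,φ=0.3682) and Σ D·Y over m':
  (-0.2248+0.0035i)·(+0.0801-0.1592i)  (-0.3886-0.2230i)·(-0.2826+0.2561i)  (-0.2345-0.4160i)·(+0.2642-0.1019i)  (+0.0043-0.1864i)·(+0.2053+0.0000i)  (-0.1381+0.2204i)·(-0.2642-0.1019i)  (-0.4567+0.2346i)·(-0.2826-0.2561i)  (-0.3925-0.0243i)·(-0.0801-0.1592i)
Y_3^2(R⁻¹ n̂) = +0.321650-0.053766i

Re=0.3217 Im=-0.0538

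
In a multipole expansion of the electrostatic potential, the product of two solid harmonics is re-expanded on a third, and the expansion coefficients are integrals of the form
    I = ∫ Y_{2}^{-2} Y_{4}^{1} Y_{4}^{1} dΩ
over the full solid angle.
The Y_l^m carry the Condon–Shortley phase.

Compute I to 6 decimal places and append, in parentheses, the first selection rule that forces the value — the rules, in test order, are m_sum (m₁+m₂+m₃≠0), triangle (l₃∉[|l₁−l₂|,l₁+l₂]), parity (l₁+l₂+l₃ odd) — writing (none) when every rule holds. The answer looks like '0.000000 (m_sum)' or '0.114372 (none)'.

0.200662 (none)

Rules hold: Σm=0, L=10 even, 2≤4≤6.
N = 5·9·9 = 405
Δ = 2!·2!·6!/11! = 1/13860
Racah Σ t=0..2: t=0:+1/192 t=1:−1/36 t=2:+1/192 = -5/288
⇒ 3j(2 4 4; 0 0 0)² = 20/693, sgn -1
Racah Σ t=2..2: t=2:+1/144 = 1/144
⇒ 3j(2 4 4; -2 1 1)² = 10/231, sgn -1
4πI² = N·(3j₀)²·(3jₘ)² = 3000/5929
I = +1·√(0.505988/4π) = 0.20066192
No selection rule forces the value: the integral is nonzero (none).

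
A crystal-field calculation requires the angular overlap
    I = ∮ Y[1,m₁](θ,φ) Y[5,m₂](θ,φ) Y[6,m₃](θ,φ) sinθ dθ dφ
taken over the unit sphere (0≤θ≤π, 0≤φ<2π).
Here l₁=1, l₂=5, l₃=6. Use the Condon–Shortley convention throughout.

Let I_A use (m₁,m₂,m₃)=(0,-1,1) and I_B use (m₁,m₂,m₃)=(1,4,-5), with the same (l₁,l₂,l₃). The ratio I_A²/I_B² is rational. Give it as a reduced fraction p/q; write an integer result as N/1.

Shared (l₁,l₂,l₃)=(1,5,6): N and (l;000)² cancel in I_A²/I_B².
A: Δ = 0!·2!·10!/13! = 1/858; Racah Σ t=0..0: t=0:+1/17280 = 1/17280; ⇒ 3j(1 5 6; 0 -1 1)² = 35/858, sgn -1
B: Δ = 0!·2!·10!/13! = 1/858; Racah Σ t=0..0: t=0:+1/725760 = 1/725760; ⇒ 3j(1 5 6; 1 4 -5)² = 5/78, sgn -1
I_A²/I_B² = (35/858)/(5/78) = 7/11

7/11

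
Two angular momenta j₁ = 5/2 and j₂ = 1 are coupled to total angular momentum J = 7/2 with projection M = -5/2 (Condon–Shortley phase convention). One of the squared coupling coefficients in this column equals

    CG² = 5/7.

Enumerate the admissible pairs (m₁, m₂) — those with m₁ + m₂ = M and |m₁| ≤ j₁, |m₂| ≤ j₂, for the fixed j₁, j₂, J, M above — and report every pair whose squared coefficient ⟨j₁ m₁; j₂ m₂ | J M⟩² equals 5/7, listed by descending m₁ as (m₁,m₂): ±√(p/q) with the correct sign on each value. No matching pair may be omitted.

(-3/2,-1): +√(5/7)

Admissible pairs with m₁+m₂ = M = -5/2: (-5/2,0), (-3/2,-1)
  (m₁,m₂)=(-3/2,-1): CG² = 5/7, CG = +√(5/7)   ← matches the target
  (m₁,m₂)=(-5/2,0): CG² = 2/7, CG = +√(2/7)
Pairs with CG² = 5/7: (-3/2,-1): +√(5/7)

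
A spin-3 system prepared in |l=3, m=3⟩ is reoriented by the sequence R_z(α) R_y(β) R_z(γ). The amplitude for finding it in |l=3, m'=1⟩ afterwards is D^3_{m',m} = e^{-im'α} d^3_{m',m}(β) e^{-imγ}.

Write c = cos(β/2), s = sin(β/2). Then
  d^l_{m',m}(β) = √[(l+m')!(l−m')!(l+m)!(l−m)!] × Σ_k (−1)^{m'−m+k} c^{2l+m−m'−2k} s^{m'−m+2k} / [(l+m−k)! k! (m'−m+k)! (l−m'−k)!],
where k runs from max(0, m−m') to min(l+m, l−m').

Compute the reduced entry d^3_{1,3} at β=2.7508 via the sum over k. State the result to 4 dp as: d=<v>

d=0.0053

d^3_{1,3}(β=2.7508) via the finite sum:
With c≡cos(β/2)=0.194155 and s≡sin(β/2)=0.980971, N=[24·2·720·1]^{1/2}=185.903201
k: max(0,(3)−(1))=2 … min(3+(3),3−(1))=2
  k=2: (−1)^0·185.9032/(48)·0.1942^4·0.9810^2 = +0.005296
d^3_{1,3}(2.7508) = +0.005296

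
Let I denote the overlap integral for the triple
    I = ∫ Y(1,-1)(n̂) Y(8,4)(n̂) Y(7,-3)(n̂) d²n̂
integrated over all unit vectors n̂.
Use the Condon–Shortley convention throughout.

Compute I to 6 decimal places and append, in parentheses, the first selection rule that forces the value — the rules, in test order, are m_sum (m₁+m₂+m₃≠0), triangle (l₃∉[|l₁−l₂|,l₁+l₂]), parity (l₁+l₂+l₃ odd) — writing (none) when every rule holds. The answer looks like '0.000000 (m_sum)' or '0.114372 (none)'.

Checks pass: Σm=0; 16 even; l₃=7∈[7,9].
(2·1+1)(2·8+1)(2·7+1) = 765
Δ: 2! 0! 14! / 17! → 1/2040
sum: t=1:−1/25401600 = -1/25401600
3j²(1 8 7; 0 0 0) = Δ·Π!·Σ² = 8/255  (sign +1)
sum: t=2:+1/174182400 = 1/174182400
3j²(1 8 7; -1 4 -3) = Δ·Π!·Σ² = 11/340  (sign +1)
combine: 4πI² = 765·8/255·11/340 = 66/85
take √, sign +1: I = 0.24857507
No selection rule forces the value: the integral is nonzero (none).

0.248575 (none)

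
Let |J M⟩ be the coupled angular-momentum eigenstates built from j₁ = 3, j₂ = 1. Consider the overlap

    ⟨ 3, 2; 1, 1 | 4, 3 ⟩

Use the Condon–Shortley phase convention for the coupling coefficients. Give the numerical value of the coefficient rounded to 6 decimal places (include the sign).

+√(3/4) ≈ +0.866025

j₁+j₂−J=0  J+j₁−j₂=6  J−j₁+j₂=2  j₁+j₂+J+1=9
(j₁±m₁, j₂±m₂, J±M) = (5,1,2,0,7,1)
P² = 43200
sum k=0..0:
  [0] +1/240 = 1/240
S = 1/240
C² = P²·S² = 3/4 ; C = +0.866025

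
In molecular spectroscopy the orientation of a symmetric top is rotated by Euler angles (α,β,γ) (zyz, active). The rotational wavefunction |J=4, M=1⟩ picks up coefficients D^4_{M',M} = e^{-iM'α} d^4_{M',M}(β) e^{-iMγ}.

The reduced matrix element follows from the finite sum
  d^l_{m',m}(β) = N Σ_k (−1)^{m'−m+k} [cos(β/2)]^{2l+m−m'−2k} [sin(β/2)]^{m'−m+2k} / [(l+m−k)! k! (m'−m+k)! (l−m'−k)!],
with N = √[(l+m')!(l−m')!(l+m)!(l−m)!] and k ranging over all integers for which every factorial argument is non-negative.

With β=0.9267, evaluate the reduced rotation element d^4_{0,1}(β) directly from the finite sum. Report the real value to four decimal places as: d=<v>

d^4_{0,1}(β=0.9267) via the finite sum:
c=cos(0.926700/2)=0.894560, s=sin(0.926700/2)=0.446947; N=√[24·24·120·6]=643.987578
Admissible k: 1..4 (factorial args all ≥0)
  k=1: (−1)^0·643.9876/(144)·0.8946^7·0.4469^1 = +0.916302
  k=2: (−1)^1·643.9876/(24)·0.8946^5·0.4469^3 = -1.372409
  k=3: (−1)^2·643.9876/(24)·0.8946^3·0.4469^5 = +0.342592
  k=4: (−1)^3·643.9876/(144)·0.8946^1·0.4469^7 = -0.014253
d^4_{0,1}(0.9267) = +0.916302 -1.372409 +0.342592 -0.014253 = -0.127768

d=-0.1278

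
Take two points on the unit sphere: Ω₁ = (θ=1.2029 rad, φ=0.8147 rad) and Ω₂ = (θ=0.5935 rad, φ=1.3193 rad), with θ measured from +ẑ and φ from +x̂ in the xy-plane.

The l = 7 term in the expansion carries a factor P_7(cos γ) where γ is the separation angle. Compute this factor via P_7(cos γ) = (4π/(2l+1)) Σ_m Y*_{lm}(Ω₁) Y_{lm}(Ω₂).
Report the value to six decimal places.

-0.054513

Summing Y*_{l m}(θ₁,φ₁)·Y_{l m}(θ₂,φ₂) over m ∈ [−7, 7]; prefactor 4π/(2·7+1) = 0.837758:
  m=-7: Y*=0.25753 - 0.16883j  Y=-0.00840 - 0.00161j  product -0.00244 + 0.00100j
  m=-6: Y*=0.07768 - 0.43726j  Y=-0.00293 - 0.04737j  product -0.02094 - 0.00240j
  m=-5: Y*=-0.10548 - 0.14200j  Y=0.15153 - 0.04909j  product -0.02295 - 0.01634j
  m=-4: Y*=0.26197 + 0.03085j  Y=0.18903 + 0.29831j  product 0.04032 + 0.08398j
  m=-3: Y*=0.21662 - 0.18153j  Y=-0.33374 + 0.35504j  product -0.00784 + 0.13749j
  m=-2: Y*=-0.00908 + 0.15475j  Y=-0.24670 - 0.13573j  product 0.02324 - 0.03694j
  m=-1: Y*=0.20890 + 0.22151j  Y=-0.06015 + 0.23409j  product -0.06442 + 0.03558j
  m=+0: Y*=-0.12086 + 0.00000j  Y=-0.37225 + 0.00000j  product 0.04499 + 0.00000j
  m=+1: Y*=-0.20890 + 0.22151j  Y=0.06015 + 0.23409j  product -0.06442 - 0.03558j
  m=+2: Y*=-0.00908 - 0.15475j  Y=-0.24670 + 0.13573j  product 0.02324 + 0.03694j
  m=+3: Y*=-0.21662 - 0.18153j  Y=0.33374 + 0.35504j  product -0.00784 - 0.13749j
  m=+4: Y*=0.26197 - 0.03085j  Y=0.18903 - 0.29831j  product 0.04032 - 0.08398j
  m=+5: Y*=0.10548 - 0.14200j  Y=-0.15153 - 0.04909j  product -0.02295 + 0.01634j
  m=+6: Y*=0.07768 + 0.43726j  Y=-0.00293 + 0.04737j  product -0.02094 + 0.00240j
  m=+7: Y*=-0.25753 - 0.16883j  Y=0.00840 - 0.00161j  product -0.00244 - 0.00100j
Σ over m = -0.06507 - 0.00000j; ×(4π/15) → -0.05451 - 0.00000j. Real part: -0.054513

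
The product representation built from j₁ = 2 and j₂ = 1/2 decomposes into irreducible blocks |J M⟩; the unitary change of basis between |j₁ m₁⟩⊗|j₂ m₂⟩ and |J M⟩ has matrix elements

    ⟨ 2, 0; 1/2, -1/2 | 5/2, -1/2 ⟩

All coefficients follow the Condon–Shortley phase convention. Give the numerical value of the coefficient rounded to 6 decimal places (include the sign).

+0.774597  (= +√(3/5))

triangle: 0!·4!·1!/6! = 24/720
(j±m)!: 2!·2!·0!·1!·2!·3! = 48
prefactor² = (2J+1)·Δ·N² = 48/5
  k=0: +1/(0!·0!·2!·0!·2!·1!) = 1/4
Σ = 1/4  ⇒  CG² = 48/5·(1/4)² = 3/5
CG = +√(3/5) = +0.774597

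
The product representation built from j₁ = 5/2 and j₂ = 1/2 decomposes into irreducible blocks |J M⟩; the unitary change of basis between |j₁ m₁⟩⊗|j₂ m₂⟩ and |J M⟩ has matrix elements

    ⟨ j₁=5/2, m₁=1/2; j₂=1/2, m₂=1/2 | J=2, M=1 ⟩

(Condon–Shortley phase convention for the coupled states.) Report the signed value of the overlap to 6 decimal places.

-0.577350  (= −√(1/3))

√[5·1!4!0!/6! · 3!2!1!0!3!1!] = √(12)
  +(−1)^1/∏(1,0,1,0,3,0)! = -1/6  (running -1/6)
⟨..|..⟩ = √(12)·(-1/6) = -0.577350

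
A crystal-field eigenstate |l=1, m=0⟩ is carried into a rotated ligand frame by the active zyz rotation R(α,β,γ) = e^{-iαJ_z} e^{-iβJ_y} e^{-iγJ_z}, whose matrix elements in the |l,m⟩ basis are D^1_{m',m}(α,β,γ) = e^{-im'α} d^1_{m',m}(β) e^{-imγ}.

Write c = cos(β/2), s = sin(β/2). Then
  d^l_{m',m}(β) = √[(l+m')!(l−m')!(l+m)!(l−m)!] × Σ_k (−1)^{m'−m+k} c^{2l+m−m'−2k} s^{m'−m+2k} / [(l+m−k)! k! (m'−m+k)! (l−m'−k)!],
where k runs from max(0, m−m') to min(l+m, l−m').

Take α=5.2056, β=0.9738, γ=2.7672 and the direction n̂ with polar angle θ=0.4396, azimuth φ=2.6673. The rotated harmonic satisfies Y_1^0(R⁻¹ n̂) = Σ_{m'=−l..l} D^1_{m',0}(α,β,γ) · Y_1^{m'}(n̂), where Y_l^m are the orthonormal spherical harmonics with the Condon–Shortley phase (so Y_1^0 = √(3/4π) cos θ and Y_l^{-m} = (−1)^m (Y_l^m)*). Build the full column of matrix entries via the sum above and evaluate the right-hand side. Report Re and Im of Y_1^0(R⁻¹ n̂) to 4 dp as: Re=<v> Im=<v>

Need the full column D^1_{m',0} for m'=−1..1 at α=5.2056, β=0.9738, γ=2.7672.
cos(β/2)=0.883788, sin(β/2)=0.467888
d^1_{-1,0}: single k=1 term ⇒ +0.584797;  D = +0.276876-0.515099i
d^1_{0,0}: k∈[0..1] ⇒ +0.781080 -0.218920 = +0.562161;  D = +0.562161+0.000000i
d^1_{1,0}: single k=0 term ⇒ -0.584797;  D = -0.276876-0.515099i
Y_1^{m'}(θ=0.4396,φ=2.6673) and Σ D·Y over m':
  (+0.2769-0.5151i)·(-0.1308-0.0672i)  (+0.5622+0.0000i)·(+0.4421+0.0000i)  (-0.2769-0.5151i)·(+0.1308-0.0672i)
Y_1^0(R⁻¹ n̂) = +0.106945+0.000000i

Re=0.1069 Im=0.0000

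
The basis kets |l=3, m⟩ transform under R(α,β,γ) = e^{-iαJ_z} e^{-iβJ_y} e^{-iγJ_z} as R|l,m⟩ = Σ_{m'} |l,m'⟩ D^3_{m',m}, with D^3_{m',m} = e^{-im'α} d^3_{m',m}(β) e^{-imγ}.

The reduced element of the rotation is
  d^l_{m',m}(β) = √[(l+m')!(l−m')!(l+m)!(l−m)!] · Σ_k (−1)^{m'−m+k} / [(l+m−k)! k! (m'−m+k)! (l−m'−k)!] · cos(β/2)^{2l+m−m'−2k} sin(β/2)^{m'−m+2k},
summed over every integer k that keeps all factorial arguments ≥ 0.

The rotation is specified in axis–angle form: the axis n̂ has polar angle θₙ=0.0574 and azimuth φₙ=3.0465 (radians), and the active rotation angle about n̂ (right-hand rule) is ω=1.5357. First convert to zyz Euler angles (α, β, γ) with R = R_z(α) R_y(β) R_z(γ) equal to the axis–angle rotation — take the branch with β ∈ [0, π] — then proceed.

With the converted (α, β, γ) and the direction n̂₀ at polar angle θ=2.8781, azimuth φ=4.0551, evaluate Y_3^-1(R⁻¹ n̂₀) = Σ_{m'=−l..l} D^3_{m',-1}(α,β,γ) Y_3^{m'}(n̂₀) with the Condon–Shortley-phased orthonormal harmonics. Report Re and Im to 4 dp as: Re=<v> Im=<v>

Axis–angle → zyz. n̂ = (sinθₙcosφₙ, sinθₙsinφₙ, cosθₙ) = (-0.057109, +0.005447, +0.998353), ω = 1.5357.
R = I cosω + sinω [n̂]ₓ + (1−cosω) n̂n̂ᵀ gives
  R = [+0.038236, -0.998038, -0.049571; +0.997438, +0.035118, +0.062321; -0.060458, -0.051827, +0.996824]
β = atan2(√(R₁₃²+R₂₃²), R₃₃) = 0.079716; α = atan2(R₂₃, R₁₃) mod 2π = 2.242730; γ = atan2(R₃₂, −R₃₁) mod 2π = 5.574508
Need the full column D^3_{m',-1} for m'=−3..3 at α=2.2427, β=0.0797, γ=5.5745.
cos(β/2)=0.999206, sin(β/2)=0.039848
d^3_{-3,-1}: single k=2 term ⇒ +0.006130;  D = +0.005918-0.001598i
d^3_{-2,-1}: k∈[1..2] ⇒ +0.125510 -0.000399 = +0.125110;  D = -0.100709-0.074232i
d^3_{-1,-1}: k∈[0..2] ⇒ +0.995244 -0.012662 +0.000015 = +0.982597;  D = +0.036096+0.981934i
d^3_{0,-1}: k∈[0..2] ⇒ -0.137489 +0.000656 -0.000000 = -0.136833;  D = -0.103887+0.089055i
d^3_{1,-1}: k∈[0..2] ⇒ +0.009497 -0.000020 +0.000000 = +0.009477;  D = -0.009306-0.001791i
d^3_{2,-1}: k∈[0..1] ⇒ -0.000399 +0.000000 = -0.000399;  D = -0.000185-0.000353i
d^3_{3,-1}: single k=0 term ⇒ +0.000010;  D = +0.000004-0.000009i
Y_3^{m'}(θ=2.8781,φ=4.0551) and Σ D·Y over m':
  (+0.0059-0.0016i)·(+0.0068+0.0029i)  (-0.1007-0.0742i)·(+0.0170+0.0647i)  (+0.0361+0.9819i)·(-0.1883+0.2439i)  (-0.1039+0.0891i)·(-0.5984+0.0000i)  (-0.0093-0.0018i)·(+0.1883+0.2439i)  (-0.0002-0.0004i)·(+0.0170-0.0647i)  (+0.0000-0.0000i)·(-0.0068+0.0029i)
Y_3^-1(R⁻¹ n̂) = -0.182365-0.239726i

Re=-0.1824 Im=-0.2397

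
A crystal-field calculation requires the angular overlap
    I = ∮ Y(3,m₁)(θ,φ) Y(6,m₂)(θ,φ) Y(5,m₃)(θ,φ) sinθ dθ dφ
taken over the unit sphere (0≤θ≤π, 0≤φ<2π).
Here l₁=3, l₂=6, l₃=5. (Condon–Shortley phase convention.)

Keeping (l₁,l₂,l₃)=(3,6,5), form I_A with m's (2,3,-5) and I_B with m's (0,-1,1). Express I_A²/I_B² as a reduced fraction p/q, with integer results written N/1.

18/35

Shared (l₁,l₂,l₃)=(3,6,5): N and (l;000)² cancel in I_A²/I_B².
A: Δ = 4!·2!·8!/15! = 1/675675; Racah Σ t=1..1: t=1:−1/483840 = -1/483840; ⇒ 3j(3 6 5; 2 3 -5)² = 6/1001, sgn -1
B: Δ = 4!·2!·8!/15! = 1/675675; Racah Σ t=1..3: t=1:−1/6912 t=2:+1/2880 t=3:−1/17280 = 1/6912; ⇒ 3j(3 6 5; 0 -1 1)² = 5/429, sgn +1
I_A²/I_B² = (6/1001)/(5/429) = 18/35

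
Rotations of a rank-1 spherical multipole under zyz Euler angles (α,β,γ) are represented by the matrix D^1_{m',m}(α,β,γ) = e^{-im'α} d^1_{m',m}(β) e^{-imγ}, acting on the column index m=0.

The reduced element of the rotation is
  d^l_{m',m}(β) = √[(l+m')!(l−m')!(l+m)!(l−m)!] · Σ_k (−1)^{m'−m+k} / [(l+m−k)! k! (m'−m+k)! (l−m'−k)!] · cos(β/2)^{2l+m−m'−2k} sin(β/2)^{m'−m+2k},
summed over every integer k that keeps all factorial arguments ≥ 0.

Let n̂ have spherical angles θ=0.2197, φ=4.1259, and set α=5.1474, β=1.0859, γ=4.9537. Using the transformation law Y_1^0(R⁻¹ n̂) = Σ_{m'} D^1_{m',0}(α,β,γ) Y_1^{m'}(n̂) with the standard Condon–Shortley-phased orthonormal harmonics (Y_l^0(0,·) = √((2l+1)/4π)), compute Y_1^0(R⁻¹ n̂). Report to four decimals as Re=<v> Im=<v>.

Need the full column D^1_{m',0} for m'=−1..1 at α=5.1474, β=1.0859, γ=4.9537.
cos(β/2)=0.856188, sin(β/2)=0.516664
d^1_{-1,0}: single k=1 term ⇒ +0.625594;  D = +0.263638-0.567329i
d^1_{0,0}: k∈[0..1] ⇒ +0.733058 -0.266942 = +0.466117;  D = +0.466117+0.000000i
d^1_{1,0}: single k=0 term ⇒ -0.625594;  D = -0.263638-0.567329i
Y_1^{m'}(θ=0.2197,φ=4.1259) and Σ D·Y over m':
  (+0.2636-0.5673i)·(-0.0417+0.0627i)  (+0.4661+0.0000i)·(+0.4769+0.0000i)  (-0.2636-0.5673i)·(+0.0417+0.0627i)
Y_1^0(R⁻¹ n̂) = +0.271457+0.000000i

Re=0.2715 Im=0.0000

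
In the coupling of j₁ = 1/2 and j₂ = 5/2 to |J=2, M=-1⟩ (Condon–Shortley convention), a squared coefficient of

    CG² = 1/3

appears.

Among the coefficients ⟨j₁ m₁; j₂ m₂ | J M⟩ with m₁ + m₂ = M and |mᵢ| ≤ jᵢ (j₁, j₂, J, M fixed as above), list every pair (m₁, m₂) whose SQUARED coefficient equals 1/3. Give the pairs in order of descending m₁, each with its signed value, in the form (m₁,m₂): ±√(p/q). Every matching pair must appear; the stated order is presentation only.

Admissible pairs with m₁+m₂ = M = -1: (-1/2,-1/2), (1/2,-3/2)
  (m₁,m₂)=(1/2,-3/2): CG² = 2/3, CG = +√(2/3)
  (m₁,m₂)=(-1/2,-1/2): CG² = 1/3, CG = −√(1/3)   ← matches the target
Pairs with CG² = 1/3: (-1/2,-1/2): −√(1/3)

(-1/2,-1/2): −√(1/3)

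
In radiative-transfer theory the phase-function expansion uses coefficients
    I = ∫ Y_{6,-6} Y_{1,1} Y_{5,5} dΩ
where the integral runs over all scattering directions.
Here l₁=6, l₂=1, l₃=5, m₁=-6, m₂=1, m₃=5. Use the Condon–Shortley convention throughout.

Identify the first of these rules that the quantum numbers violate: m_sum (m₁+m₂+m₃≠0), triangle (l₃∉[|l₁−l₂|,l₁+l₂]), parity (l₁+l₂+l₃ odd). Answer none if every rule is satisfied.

none

m₁+m₂+m₃ = -6 + 1 + 5 = 0  ✓
triangle: |6−1|=5 ≤ l₃=5 ≤ 6+1=7  ✓
parity: l₁+l₂+l₃ = 12 is even  ✓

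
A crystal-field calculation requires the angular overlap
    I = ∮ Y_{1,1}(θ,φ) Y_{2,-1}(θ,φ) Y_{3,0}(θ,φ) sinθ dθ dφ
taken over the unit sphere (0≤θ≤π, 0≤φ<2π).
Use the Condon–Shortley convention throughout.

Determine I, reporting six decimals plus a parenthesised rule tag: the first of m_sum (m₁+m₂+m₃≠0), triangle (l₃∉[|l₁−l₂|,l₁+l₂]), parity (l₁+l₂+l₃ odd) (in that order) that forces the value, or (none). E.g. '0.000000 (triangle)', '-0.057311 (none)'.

m-sum 0 ✓  L=6 even ✓  1≤3≤3 ✓
Π(2lᵢ+1) = 3×5×7 = 105
triangle coeff Δ(1,2,3) = 1/105
Σ_t [0,0]: t=0:+1/4 = 1/4
(3j)²=3/35 [(1 2 3; 0 0 0)], sign=-1
Σ_t [0,0]: t=0:+1/12 = 1/12
(3j)²=1/35 [(1 2 3; 1 -1 0)], sign=-1
⇒ 4πI² = 9/35
I = (+1)√(9/35/(4π)) = 0.14304817
No selection rule forces the value: the integral is nonzero (none).

0.143048 (none)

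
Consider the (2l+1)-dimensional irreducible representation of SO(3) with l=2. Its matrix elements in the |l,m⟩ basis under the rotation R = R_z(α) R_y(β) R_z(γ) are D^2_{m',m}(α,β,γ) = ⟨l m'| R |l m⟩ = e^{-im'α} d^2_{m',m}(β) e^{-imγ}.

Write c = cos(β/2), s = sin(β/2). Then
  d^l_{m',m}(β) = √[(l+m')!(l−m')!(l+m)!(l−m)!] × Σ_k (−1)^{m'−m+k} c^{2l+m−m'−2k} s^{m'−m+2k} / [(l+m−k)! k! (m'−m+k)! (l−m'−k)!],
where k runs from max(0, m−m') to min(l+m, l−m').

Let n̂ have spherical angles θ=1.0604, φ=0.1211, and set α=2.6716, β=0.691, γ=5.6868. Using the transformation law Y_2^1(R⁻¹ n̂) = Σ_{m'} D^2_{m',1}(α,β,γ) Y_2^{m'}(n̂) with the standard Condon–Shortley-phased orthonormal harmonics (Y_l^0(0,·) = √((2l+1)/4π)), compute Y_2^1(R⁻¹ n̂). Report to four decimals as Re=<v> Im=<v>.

Re=-0.0294 Im=-0.0587

Need the full column D^2_{m',1} for m'=−2..2 at α=2.6716, β=0.6910, γ=5.6868.
cos(β/2)=0.940906, sin(β/2)=0.338667
d^2_{-2,1}: single k=3 term ⇒ +0.073096;  D = +0.068824-0.024625i
d^2_{-1,1}: k∈[2..3] ⇒ +0.304621 -0.013155 = +0.291466;  D = -0.289141-0.036741i
d^2_{0,1}: k∈[1..2] ⇒ +0.691015 -0.089524 = +0.601491;  D = +0.497656+0.337831i
d^2_{1,1}: k∈[0..1] ⇒ +0.783764 -0.304621 = +0.479143;  D = -0.231569-0.419468i
d^2_{2,1}: single k=0 term ⇒ -0.564212;  D = -0.019420-0.563877i
Y_2^{m'}(θ=1.0604,φ=0.1211) and Σ D·Y over m':
  (+0.0688-0.0246i)·(+0.2855-0.0705i)  (-0.2891-0.0367i)·(+0.3269-0.0398i)  (+0.4977+0.3378i)·(-0.0896+0.0000i)  (-0.2316-0.4195i)·(-0.3269-0.0398i)  (-0.0194-0.5639i)·(+0.2855+0.0705i)
Y_2^1(R⁻¹ n̂) = -0.029410-0.058681i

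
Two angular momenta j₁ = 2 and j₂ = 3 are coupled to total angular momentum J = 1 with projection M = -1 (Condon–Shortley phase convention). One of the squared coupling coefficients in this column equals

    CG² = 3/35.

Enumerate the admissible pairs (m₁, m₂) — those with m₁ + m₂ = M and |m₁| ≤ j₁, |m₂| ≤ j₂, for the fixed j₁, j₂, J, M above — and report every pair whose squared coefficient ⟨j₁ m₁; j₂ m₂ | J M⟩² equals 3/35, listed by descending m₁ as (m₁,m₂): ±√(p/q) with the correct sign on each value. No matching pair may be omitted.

(-1,0): −√(3/35)

Admissible pairs with m₁+m₂ = M = -1: (-2,1), (-1,0), (0,-1), (1,-2), (2,-3)
  (m₁,m₂)=(2,-3): CG² = 3/7, CG = +√(3/7)
  (m₁,m₂)=(1,-2): CG² = 2/7, CG = −√(2/7)
  (m₁,m₂)=(0,-1): CG² = 6/35, CG = +√(6/35)
  (m₁,m₂)=(-1,0): CG² = 3/35, CG = −√(3/35)   ← matches the target
  (m₁,m₂)=(-2,1): CG² = 1/35, CG = +√(1/35)
Pairs with CG² = 3/35: (-1,0): −√(3/35)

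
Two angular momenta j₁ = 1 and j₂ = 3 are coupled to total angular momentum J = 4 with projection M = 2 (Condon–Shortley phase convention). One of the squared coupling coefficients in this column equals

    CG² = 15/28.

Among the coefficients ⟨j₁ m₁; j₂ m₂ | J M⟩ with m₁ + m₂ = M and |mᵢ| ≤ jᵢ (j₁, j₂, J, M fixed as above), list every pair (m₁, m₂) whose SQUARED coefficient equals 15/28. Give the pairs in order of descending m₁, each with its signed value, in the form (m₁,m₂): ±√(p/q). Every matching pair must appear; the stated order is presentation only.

Admissible pairs with m₁+m₂ = M = 2: (-1,3), (0,2), (1,1)
  (m₁,m₂)=(1,1): CG² = 15/28, CG = +√(15/28)   ← matches the target
  (m₁,m₂)=(0,2): CG² = 3/7, CG = +√(3/7)
  (m₁,m₂)=(-1,3): CG² = 1/28, CG = +√(1/28)
Pairs with CG² = 15/28: (1,1): +√(15/28)

(1,1): +√(15/28)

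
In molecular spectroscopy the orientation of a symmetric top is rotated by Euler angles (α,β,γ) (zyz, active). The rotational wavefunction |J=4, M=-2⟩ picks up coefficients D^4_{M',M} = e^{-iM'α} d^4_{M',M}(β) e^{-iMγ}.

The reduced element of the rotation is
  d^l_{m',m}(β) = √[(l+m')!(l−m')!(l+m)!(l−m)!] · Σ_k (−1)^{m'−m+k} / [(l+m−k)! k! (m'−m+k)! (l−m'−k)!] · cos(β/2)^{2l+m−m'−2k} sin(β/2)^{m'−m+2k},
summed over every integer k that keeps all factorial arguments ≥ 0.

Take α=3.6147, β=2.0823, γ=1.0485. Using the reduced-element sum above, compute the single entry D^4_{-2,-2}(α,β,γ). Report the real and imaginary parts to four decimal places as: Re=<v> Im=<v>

D^4_{-2,-2}(3.6147,2.0823,1.0485) = e^{-i·-2·3.6147}·d^4_{-2,-2}(2.0823)·e^{-i·-2·1.0485}. Compute d first:
Half-angle: c=0.505228, s=0.862986. N=√(2·720·2·720)=1440.000000
k∈{0,1,2} keeps every argument non-negative
  k=0: (−1)^0·1440.0000/(1440)·0.5052^8·0.8630^0 = +0.004245
  k=1: (−1)^1·1440.0000/(120)·0.5052^6·0.8630^2 = -0.148633
  k=2: (−1)^2·1440.0000/(96)·0.5052^4·0.8630^4 = +0.542071
d^4_{-2,-2}(2.0823) = +0.004245 -0.148633 +0.542071 = +0.397684
Attach z-rotation phases: D = e^{-i(-2)(3.6147)}·(+0.397684)·e^{-i(-2)(1.0485)} = -0.395761+0.039060i

Re=-0.3958 Im=0.0391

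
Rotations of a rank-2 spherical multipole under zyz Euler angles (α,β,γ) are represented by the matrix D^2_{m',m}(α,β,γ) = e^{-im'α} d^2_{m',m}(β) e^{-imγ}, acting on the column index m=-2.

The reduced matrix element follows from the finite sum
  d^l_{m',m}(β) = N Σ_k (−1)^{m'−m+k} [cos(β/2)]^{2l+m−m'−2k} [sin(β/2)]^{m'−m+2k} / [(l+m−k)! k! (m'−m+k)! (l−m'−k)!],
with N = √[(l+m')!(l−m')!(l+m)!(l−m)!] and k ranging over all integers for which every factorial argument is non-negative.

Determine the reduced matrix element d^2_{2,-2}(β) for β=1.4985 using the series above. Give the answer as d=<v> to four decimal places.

d=0.2152

d^2_{2,-2}(β=1.4985) via the finite sum:
c=cos(1.498500/2)=0.732200, s=sin(1.498500/2)=0.681090; N=√[24·1·1·24]=24.000000
k: max(0,(-2)−(2))=0 … min(2+(-2),2−(2))=0
  k=0: (−1)^4·24.0000/(24)·0.7322^0·0.6811^4 = +0.215188
d^2_{2,-2}(1.4985) = +0.215188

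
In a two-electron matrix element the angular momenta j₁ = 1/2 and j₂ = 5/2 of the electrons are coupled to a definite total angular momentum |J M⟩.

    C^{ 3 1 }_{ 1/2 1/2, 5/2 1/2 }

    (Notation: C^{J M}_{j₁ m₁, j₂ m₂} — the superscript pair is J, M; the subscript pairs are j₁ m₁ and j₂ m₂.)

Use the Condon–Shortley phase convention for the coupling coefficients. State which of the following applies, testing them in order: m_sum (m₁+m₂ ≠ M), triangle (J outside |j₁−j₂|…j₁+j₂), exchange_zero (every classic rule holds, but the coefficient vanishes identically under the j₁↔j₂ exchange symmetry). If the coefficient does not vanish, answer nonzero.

nonzero

m-sum: m₁+m₂ = 1/2+1/2 = 1, M = 1  ✓
triangle: |j₁−j₂| = 2 ≤ J = 3 ≤ j₁+j₂ = 3  ✓
exchange: j₁≠j₂ or m₁≠m₂ — the exchange symmetry imposes no constraint here
value check: CG = +√(2/3) = +0.816497 ≠ 0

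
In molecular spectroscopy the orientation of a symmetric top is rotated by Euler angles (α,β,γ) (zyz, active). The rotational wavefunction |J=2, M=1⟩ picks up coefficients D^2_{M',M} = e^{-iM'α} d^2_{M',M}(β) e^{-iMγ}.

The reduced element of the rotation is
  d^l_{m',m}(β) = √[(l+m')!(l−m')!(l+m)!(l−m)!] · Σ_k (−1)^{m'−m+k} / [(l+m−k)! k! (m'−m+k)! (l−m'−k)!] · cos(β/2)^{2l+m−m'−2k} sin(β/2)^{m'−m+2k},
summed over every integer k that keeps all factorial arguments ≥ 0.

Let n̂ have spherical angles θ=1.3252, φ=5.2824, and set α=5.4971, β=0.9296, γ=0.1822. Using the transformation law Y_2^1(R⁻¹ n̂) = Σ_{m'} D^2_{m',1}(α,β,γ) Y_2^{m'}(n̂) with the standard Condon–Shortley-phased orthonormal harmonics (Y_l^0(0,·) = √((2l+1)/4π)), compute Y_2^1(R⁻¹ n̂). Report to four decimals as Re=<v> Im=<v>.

Re=-0.2296 Im=0.1892

Need the full column D^2_{m',1} for m'=−2..2 at α=5.4971, β=0.9296, γ=0.1822.
cos(β/2)=0.893911, sin(β/2)=0.448244
d^2_{-2,1}: single k=3 term ⇒ +0.161016;  D = -0.029393-0.158310i
d^2_{-1,1}: k∈[2..3] ⇒ +0.481658 -0.040370 = +0.441288;  D = +0.250084-0.363584i
d^2_{0,1}: k∈[1..2] ⇒ +0.784284 -0.197203 = +0.587081;  D = +0.577363-0.106375i
d^2_{1,1}: k∈[0..1] ⇒ +0.638525 -0.481658 = +0.156866;  D = +0.129122+0.089076i
d^2_{2,1}: single k=0 term ⇒ -0.640365;  D = -0.115164-0.629924i
Y_2^{m'}(θ=1.3252,φ=5.2824) and Σ D·Y over m':
  (-0.0294-0.1583i)·(-0.1518+0.3302i)  (+0.2501-0.3636i)·(+0.0983+0.1534i)  (+0.5774-0.1064i)·(-0.2595+0.0000i)  (+0.1291+0.0891i)·(-0.0983+0.1534i)  (-0.1152-0.6299i)·(-0.1518-0.3302i)
Y_2^1(R⁻¹ n̂) = -0.229608+0.189211i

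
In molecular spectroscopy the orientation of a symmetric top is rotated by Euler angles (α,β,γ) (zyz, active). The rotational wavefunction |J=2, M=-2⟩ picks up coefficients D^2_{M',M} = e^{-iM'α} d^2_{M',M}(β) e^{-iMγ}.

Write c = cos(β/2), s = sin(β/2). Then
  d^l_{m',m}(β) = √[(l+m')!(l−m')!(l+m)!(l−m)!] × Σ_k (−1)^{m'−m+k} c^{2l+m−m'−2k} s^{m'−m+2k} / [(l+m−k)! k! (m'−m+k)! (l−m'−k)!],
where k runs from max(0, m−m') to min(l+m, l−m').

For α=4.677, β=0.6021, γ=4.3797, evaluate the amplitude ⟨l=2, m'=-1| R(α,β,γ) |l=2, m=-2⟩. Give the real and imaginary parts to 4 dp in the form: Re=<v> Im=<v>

First d^2_{-1,-2}(β=0.6021), then the phase factors e^{-i(-1)α} and e^{-i(-2)γ}:
c=cos(0.602100/2)=0.955026, s=sin(0.602100/2)=0.296523; N=√[1·6·1·24]=12.000000
k: max(0,(-2)−(-1))=0 … min(2+(-2),2−(-1))=0
  k=0: (−1)^1·12.0000/(6)·0.9550^3·0.2965^1 = -0.516575
d^2_{-1,-2}(0.6021) = -0.516575
Phases: e^{-i·(-1)·4.6770}=-0.035382-0.999374i, e^{-i·(-2)·4.3797}=-0.786684+0.617357i ⇒ D=-0.333090-0.394843i

Re=-0.3331 Im=-0.3948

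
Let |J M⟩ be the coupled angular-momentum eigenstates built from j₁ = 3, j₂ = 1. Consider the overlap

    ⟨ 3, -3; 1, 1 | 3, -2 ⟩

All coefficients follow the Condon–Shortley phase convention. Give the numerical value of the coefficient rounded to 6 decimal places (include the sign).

j₁+j₂−J=1  J+j₁−j₂=5  J−j₁+j₂=1  j₁+j₂+J+1=8
(j₁±m₁, j₂±m₂, J±M) = (0,6,2,0,1,5)
P² = 3600
sum k=1..1:
  [1] −1/120 = -1/120
S = -1/120
C² = P²·S² = 1/4 ; C = -0.500000

-0.500000  (= −√(1/4))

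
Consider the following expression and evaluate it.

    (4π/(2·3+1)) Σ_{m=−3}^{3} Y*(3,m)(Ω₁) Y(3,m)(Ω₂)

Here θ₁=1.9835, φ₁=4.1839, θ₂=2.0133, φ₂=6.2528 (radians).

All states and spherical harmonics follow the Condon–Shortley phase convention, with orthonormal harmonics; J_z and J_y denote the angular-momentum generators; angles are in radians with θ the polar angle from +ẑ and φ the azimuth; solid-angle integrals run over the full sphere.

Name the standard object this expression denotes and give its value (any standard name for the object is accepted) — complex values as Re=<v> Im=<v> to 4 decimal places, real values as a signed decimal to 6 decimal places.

Legendre polynomial (addition theorem), +0.307618

This sum is the spherical-harmonic addition theorem: it equals the Legendre polynomial P_l(cos γ) of the angle γ between the two directions.
Addition theorem: P_3(cos γ) = (4π/7) Σ_m Y*_{lm}(Ω₁) Y_{lm}(Ω₂), m = −3…3:
  term(m=-3) = +0.098459+0.007545i   from Y*(Ω₁)=+0.320675-0.004705i, Y(Ω₂)=+0.306627+0.028029i
  term(m=-2) = -0.066808+0.103185i   from Y*(Ω₁)=+0.169060-0.299549i, Y(Ω₂)=-0.356717-0.021705i
  term(m=-1) = -0.000672-0.001237i   from Y*(Ω₁)=+0.029205+0.050018i, Y(Ω₂)=-0.024290-0.000738i
  term(m=+0) = +0.109399+0.000000i   from Y*(Ω₁)=+0.328636-0.000000i, Y(Ω₂)=+0.332887+0.000000i
  term(m=+1) = -0.000672+0.001237i   from Y*(Ω₁)=-0.029205+0.050018i, Y(Ω₂)=+0.024290-0.000738i
  term(m=+2) = -0.066808-0.103185i   from Y*(Ω₁)=+0.169060+0.299549i, Y(Ω₂)=-0.356717+0.021705i
  term(m=+3) = +0.098459-0.007545i   from Y*(Ω₁)=-0.320675-0.004705i, Y(Ω₂)=-0.306627+0.028029i
Accumulated sum +0.171356-0.000000i; after 4π/(2l+1) scaling, +0.307618-0.000000i ⇒ P_3 = 0.307618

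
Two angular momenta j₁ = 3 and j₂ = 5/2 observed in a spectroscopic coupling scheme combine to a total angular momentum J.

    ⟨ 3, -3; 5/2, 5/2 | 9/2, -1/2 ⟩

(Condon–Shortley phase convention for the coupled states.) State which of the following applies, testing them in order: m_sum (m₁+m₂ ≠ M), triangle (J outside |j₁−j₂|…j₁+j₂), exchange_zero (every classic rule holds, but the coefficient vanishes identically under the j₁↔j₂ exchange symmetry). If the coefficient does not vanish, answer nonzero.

nonzero

m-sum: m₁+m₂ = -3+5/2 = -1/2, M = -1/2  ✓
triangle: |j₁−j₂| = 1/2 ≤ J = 9/2 ≤ j₁+j₂ = 11/2  ✓
exchange: j₁≠j₂ or m₁≠m₂ — the exchange symmetry imposes no constraint here
value check: CG = −√(5/231) = -0.147122 ≠ 0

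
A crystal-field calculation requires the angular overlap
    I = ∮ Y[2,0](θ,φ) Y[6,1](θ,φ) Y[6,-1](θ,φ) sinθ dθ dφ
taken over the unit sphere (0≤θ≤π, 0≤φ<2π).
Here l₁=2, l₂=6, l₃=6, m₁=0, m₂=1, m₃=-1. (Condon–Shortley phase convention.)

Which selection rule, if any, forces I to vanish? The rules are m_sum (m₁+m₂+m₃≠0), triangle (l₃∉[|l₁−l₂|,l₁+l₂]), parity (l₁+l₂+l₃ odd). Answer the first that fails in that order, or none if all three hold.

none

m₁+m₂+m₃ = 0 + 1 − 1 = 0  ✓
triangle: |2−6|=4 ≤ l₃=6 ≤ 2+6=8  ✓
parity: l₁+l₂+l₃ = 14 is even  ✓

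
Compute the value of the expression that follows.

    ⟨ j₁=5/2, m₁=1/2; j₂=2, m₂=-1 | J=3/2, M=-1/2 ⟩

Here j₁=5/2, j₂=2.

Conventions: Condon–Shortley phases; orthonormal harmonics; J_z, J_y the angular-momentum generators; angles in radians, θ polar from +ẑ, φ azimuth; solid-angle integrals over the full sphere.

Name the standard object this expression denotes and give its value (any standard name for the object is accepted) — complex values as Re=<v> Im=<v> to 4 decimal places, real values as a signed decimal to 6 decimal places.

Clebsch–Gordan coefficient, −√(5/21) ≈ -0.487950

This is a Clebsch–Gordan (vector-coupling) coefficient.
triangle: 3!*2!*1!/7! = 12/5040
(j±m)!: 3!*2!*1!*3!*1!*2! = 144
prefactor² = (2J+1)*Δ*N² = 48/35
  k=0: +1/(0!*3!*2!*1!*0!*0!) = 1/12
  k=1: −1/(1!*2!*1!*0!*1!*1!) = -1/2
Σ = -5/12  ⇒  CG² = 48/35*(-5/12)² = 5/21
CG = −√(5/21) = -0.487950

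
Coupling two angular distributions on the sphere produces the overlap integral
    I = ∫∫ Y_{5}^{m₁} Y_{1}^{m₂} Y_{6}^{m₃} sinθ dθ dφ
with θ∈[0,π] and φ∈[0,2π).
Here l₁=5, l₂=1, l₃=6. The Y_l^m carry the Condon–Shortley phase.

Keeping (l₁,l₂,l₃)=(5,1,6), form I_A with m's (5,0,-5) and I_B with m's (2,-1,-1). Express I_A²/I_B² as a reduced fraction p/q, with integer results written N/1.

Shared (l₁,l₂,l₃)=(5,1,6): N and (l;000)² cancel in I_A²/I_B².
A: Δ = 0!·10!·2!/13! = 1/858; Racah Σ t=0..0: t=0:+1/3628800 = 1/3628800; ⇒ 3j(5 1 6; 5 0 -5)² = 1/78, sgn -1
B: Δ = 0!·10!·2!/13! = 1/858; Racah Σ t=0..0: t=0:+1/60480 = 1/60480; ⇒ 3j(5 1 6; 2 -1 -1)² = 5/429, sgn -1
I_A²/I_B² = (1/78)/(5/429) = 11/10

11/10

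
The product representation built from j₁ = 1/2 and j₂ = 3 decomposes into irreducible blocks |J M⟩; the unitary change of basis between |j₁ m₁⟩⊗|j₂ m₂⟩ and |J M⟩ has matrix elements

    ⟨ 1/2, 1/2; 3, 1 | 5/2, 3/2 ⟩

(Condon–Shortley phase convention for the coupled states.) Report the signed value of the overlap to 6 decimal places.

+√(2/7) = +0.534522

triangle: 1!·0!·5!/7! = 120/5040
(j±m)!: 1!·0!·4!·2!·4!·1! = 1152
prefactor² = (2J+1)·Δ·N² = 1152/7
  k=0: +1/(0!·1!·0!·4!·0!·1!) = 1/24
Σ = 1/24  ⇒  CG² = 1152/7·(1/24)² = 2/7
CG = +√(2/7) = +0.534522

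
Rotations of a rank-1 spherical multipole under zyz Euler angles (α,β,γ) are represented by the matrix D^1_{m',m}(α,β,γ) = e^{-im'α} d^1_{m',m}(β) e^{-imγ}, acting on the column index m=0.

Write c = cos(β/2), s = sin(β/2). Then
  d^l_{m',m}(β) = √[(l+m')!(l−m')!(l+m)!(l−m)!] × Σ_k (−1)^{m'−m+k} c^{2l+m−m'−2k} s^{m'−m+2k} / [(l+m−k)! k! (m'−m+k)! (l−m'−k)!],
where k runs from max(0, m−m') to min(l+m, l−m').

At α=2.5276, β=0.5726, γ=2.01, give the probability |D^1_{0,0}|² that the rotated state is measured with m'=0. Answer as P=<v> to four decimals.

P=0.7064

D^1_{0,0}(2.5276,0.5726,2.0100) = e^{-i·0·2.5276}·d^1_{0,0}(0.5726)·e^{-i·0·2.0100}. Compute d first:
With c≡cos(β/2)=0.959295 and s≡sin(β/2)=0.282405, N=[1·1·1·1]^{1/2}=1.000000
k∈{0,1} keeps every argument non-negative
  k=0: (−1)^0·1.0000/(1)·0.9593^2·0.2824^0 = +0.920248
  k=1: (−1)^1·1.0000/(1)·0.9593^0·0.2824^2 = -0.079752
d^1_{0,0}(0.5726) = +0.920248 -0.079752 = +0.840495
|D^1_{0,0}|² = |d^1_{0,0}(β)|² = (+0.840495)² = 0.706432 (the z-rotation phases have unit modulus)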